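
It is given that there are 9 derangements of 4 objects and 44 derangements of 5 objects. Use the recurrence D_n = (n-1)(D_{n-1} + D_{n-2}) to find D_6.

265

D_6 = (6-1)·(D_5 + D_4) = 5·(44 + 9) = 5·53 = 265.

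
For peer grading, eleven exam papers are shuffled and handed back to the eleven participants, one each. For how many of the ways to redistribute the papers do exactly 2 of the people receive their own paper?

Choose which 2 of the 11 are fixed: C(11,2) = 55.
The other 9 form a derangement: !9 = 133496.
Total: 55 × 133496 = 7342280.

7342280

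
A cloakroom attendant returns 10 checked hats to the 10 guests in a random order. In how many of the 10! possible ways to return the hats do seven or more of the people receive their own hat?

286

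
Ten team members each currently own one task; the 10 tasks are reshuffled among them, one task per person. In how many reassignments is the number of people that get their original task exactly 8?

Choose which 8 of the 10 are fixed: C(10,8) = 45.
The other 2 form a derangement: !2 = 1.
Total: 45 × 1 = 45.

45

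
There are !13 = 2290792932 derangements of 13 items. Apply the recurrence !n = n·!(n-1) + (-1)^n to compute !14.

!14 = 14·2290792932 + 1 = 32071101049.

32071101049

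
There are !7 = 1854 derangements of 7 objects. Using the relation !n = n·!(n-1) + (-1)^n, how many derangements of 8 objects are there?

!8 = 8·1854 + 1 = 14833.

14833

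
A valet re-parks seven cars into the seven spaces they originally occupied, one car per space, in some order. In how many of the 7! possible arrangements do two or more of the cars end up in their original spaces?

# with exactly i fixed is C(7,i)·!(7-i); sum over i=2..7:
  i=2: C(7,2)·!5 = 21·44 = 924
  i=3: C(7,3)·!4 = 35·9 = 315
  i=4: C(7,4)·!3 = 35·2 = 70
  i=5: C(7,5)·!2 = 21·1 = 21
  i=6: C(7,6)·!1 = 7·0 = 0
  i=7: C(7,7)·!0 = 1·1 = 1
Total = 1331.

1331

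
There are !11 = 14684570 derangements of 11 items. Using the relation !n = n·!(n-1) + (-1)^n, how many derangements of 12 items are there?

!12 = 12·14684570 + 1 = 176214841.

176214841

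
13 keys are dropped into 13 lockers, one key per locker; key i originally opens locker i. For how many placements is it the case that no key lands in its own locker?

2290792932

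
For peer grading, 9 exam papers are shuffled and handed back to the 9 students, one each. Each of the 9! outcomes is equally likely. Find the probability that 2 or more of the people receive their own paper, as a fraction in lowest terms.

Favorable outcomes: Σ_{i≥2} C(9,i)·!(9-i) = 36·1854 + 84·265 + 126·44 + 126·9 + 84·2 + 36·1 + 9·0 + 1·1 = 95887.
Total outcomes: 9! = 362880.
Probability = 95887/362880 = 95887/362880.

95887/362880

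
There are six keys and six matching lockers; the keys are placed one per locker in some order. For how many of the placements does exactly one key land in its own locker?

Pick the single fixed position: C(6,1) = 6 ways.
The other 5 form a derangement: !5 = 44.
Total: 6 × 44 = 264.

264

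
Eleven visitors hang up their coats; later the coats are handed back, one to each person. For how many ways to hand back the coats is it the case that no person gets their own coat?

14684570

Use !n = n·!(n-1) + (-1)^n.
!11 = 11·1334961 - 1 = 14684570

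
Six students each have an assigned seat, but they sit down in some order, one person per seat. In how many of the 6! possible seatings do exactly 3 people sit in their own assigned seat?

40

Pick the 3 fixed positions: C(6,3) = 20 ways.
The other 3 form a derangement: !3 = 2.
Total: 20 × 2 = 40.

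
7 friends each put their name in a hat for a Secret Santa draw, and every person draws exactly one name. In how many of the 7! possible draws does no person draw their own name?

The subfactorial !7 = [7!/e] (nearest integer).
7! = 5040, and 5040/e ≈ 1854.11, so !7 = 1854.

1854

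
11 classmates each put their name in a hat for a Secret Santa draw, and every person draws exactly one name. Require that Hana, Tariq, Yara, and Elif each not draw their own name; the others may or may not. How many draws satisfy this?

27422640

Inclusion-exclusion on the 4 forbidden self-matches:
Σ_{j=0}^{4} (-1)^j C(4,j)(11-j)!
= C(4,0)·11! - C(4,1)·10! + C(4,2)·9! - C(4,3)·8! + C(4,4)·7!
= 39916800 - 14515200 + 2177280 - 161280 + 5040
= 27422640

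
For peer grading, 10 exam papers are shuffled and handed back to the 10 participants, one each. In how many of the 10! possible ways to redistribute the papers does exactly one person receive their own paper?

1334960

Choose which one of the 10 is fixed: C(10,1) = 10.
The other 9 form a derangement: !9 = 133496.
Total: 10 × 133496 = 1334960.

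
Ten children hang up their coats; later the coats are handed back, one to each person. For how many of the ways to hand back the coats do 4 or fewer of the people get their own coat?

Sum C(10,i)·!(10-i) for i = 0..4:
  i=0: C(10,0)·!10 = 1·1334961 = 1334961
  i=1: C(10,1)·!9 = 10·133496 = 1334960
  i=2: C(10,2)·!8 = 45·14833 = 667485
  i=3: C(10,3)·!7 = 120·1854 = 222480
  i=4: C(10,4)·!6 = 210·265 = 55650
Total = 3615536.

3615536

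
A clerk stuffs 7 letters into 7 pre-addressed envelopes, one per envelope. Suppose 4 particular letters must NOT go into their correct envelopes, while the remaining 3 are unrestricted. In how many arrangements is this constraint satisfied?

2790

Let A_j be the event that the j-th constrained one is fixed. By inclusion-exclusion over the 4 events:
Σ_{j=0}^{4} (-1)^j C(4,j)(7-j)!
= C(4,0)·7! - C(4,1)·6! + C(4,2)·5! - C(4,3)·4! + C(4,4)·3!
= 5040 - 2880 + 720 - 96 + 6
= 2790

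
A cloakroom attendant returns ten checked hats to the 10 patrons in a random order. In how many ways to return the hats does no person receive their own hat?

!10 = 10! · Σ_{k=0}^{10} (-1)^k/k!
= 10! - 10!/1! + 10!/2! - 10!/3! + 10!/4! - 10!/5! + 10!/6! - 10!/7! + 10!/8! - 10!/9! + 10!/10!
= 3628800 - 3628800 + 1814400 - 604800 + 151200 - 30240 + 5040 - 720 + 90 - 10 + 1
= 1334961

1334961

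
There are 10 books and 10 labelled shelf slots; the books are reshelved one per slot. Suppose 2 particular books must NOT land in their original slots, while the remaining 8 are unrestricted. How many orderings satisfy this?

Let A_j be the event that the j-th constrained one is fixed. By inclusion-exclusion over the 2 events:
Σ_{j=0}^{2} (-1)^j C(2,j)(10-j)!
= C(2,0)·10! - C(2,1)·9! + C(2,2)·8!
= 3628800 - 725760 + 40320
= 2943360

2943360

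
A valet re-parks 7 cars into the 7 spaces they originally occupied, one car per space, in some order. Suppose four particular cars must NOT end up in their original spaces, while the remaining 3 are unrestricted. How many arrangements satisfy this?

Let A_j be the event that the j-th constrained one is fixed. By inclusion-exclusion over the 4 events:
Σ_{j=0}^{4} (-1)^j C(4,j)(7-j)!
= C(4,0)·7! - C(4,1)·6! + C(4,2)·5! - C(4,3)·4! + C(4,4)·3!
= 5040 - 2880 + 720 - 96 + 6
= 2790

2790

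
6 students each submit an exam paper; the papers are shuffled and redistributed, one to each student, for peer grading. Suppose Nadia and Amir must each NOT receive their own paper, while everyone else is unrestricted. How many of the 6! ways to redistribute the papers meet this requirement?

Inclusion-exclusion on the 2 forbidden self-matches:
Σ_{j=0}^{2} (-1)^j C(2,j)(6-j)!
= C(2,0)·6! - C(2,1)·5! + C(2,2)·4!
= 720 - 240 + 24
= 504

504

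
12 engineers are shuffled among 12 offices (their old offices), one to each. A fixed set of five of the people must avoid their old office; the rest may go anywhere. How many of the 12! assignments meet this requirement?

312273360

Let A_j be the event that the j-th constrained one is fixed. By inclusion-exclusion over the 5 events:
Σ_{j=0}^{5} (-1)^j C(5,j)(12-j)!
= C(5,0)·12! - C(5,1)·11! + C(5,2)·10! - C(5,3)·9! + C(5,4)·8! - C(5,5)·7!
= 479001600 - 199584000 + 36288000 - 3628800 + 201600 - 5040
= 312273360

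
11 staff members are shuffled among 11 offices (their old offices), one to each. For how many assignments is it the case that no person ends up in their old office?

14684570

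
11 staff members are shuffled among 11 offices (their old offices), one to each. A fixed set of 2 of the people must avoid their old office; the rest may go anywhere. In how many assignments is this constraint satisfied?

Let A_j be the event that the j-th constrained one is fixed. By inclusion-exclusion over the 2 events:
Σ_{j=0}^{2} (-1)^j C(2,j)(11-j)!
= C(2,0)·11! - C(2,1)·10! + C(2,2)·9!
= 39916800 - 7257600 + 362880
= 33022080

33022080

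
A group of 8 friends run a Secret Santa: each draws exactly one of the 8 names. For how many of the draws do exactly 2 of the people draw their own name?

7420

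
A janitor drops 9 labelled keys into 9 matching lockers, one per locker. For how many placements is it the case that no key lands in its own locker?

133496

Recurrence: !9 = 9·!8 + (-1)^9.
!9 = 9·14833 - 1 = 133496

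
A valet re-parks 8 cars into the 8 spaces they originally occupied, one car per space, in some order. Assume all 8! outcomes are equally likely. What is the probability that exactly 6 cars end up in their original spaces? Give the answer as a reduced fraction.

Favorable outcomes: C(8,6)·!2 = 28·1 = 28.
Total outcomes: 8! = 40320.
Probability = 28/40320 = 1/1440.

1/1440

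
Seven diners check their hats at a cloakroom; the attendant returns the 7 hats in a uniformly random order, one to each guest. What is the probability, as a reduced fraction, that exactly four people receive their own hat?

Favorable outcomes: C(7,4)·!3 = 35·2 = 70.
Total outcomes: 7! = 5040.
Probability = 70/5040 = 1/72.

1/72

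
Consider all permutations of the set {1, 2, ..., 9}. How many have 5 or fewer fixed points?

362675

# with exactly i fixed is C(9,i)·!(9-i); sum over i=0..5:
  i=0: C(9,0)·!9 = 1·133496 = 133496
  i=1: C(9,1)·!8 = 9·14833 = 133497
  i=2: C(9,2)·!7 = 36·1854 = 66744
  i=3: C(9,3)·!6 = 84·265 = 22260
  i=4: C(9,4)·!5 = 126·44 = 5544
  i=5: C(9,5)·!4 = 126·9 = 1134
Total = 362675.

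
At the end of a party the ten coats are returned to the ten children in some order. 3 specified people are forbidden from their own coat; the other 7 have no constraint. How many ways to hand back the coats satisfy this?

Let A_j be the event that the j-th constrained one is fixed. By inclusion-exclusion over the 3 events:
Σ_{j=0}^{3} (-1)^j C(3,j)(10-j)!
= C(3,0)·10! - C(3,1)·9! + C(3,2)·8! - C(3,3)·7!
= 3628800 - 1088640 + 120960 - 5040
= 2656080

2656080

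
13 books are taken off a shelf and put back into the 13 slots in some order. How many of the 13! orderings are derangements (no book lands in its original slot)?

2290792932

The number of derangements of 13 is !13 = Σ_{k=0}^{13} (-1)^k·13!/k!
= 13! - 13!/1! + 13!/2! - 13!/3! + 13!/4! - 13!/5! + 13!/6! - 13!/7! + 13!/8! - 13!/9! + 13!/10! - 13!/11! + 13!/12! - 13!/13!
= 6227020800 - 6227020800 + 3113510400 - 1037836800 + 259459200 - 51891840 + 8648640 - 1235520 + 154440 - 17160 + 1716 - 156 + 13 - 1
= 2290792932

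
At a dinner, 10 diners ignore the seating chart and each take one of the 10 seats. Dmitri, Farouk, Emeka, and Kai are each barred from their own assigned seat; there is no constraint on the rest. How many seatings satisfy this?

2399760

Inclusion-exclusion on the 4 forbidden self-matches:
Σ_{j=0}^{4} (-1)^j C(4,j)(10-j)!
= C(4,0)·10! - C(4,1)·9! + C(4,2)·8! - C(4,3)·7! + C(4,4)·6!
= 3628800 - 1451520 + 241920 - 20160 + 720
= 2399760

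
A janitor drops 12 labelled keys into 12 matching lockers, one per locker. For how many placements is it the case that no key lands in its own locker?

176214841

Use !n = n·!(n-1) + (-1)^n.
!12 = 12·14684570 + 1 = 176214841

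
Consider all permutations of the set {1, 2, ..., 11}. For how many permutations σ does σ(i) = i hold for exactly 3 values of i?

2447445

Choose which 3 of the 11 are fixed: C(11,3) = 165.
The other 8 form a derangement: !8 = 14833.
Total: 165 × 14833 = 2447445.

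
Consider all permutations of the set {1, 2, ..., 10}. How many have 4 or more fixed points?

68914

Sum C(10,i)·!(10-i) for i = 4..10:
  i=4: C(10,4)·!6 = 210·265 = 55650
  i=5: C(10,5)·!5 = 252·44 = 11088
  i=6: C(10,6)·!4 = 210·9 = 1890
  i=7: C(10,7)·!3 = 120·2 = 240
  i=8: C(10,8)·!2 = 45·1 = 45
  i=9: C(10,9)·!1 = 10·0 = 0
  i=10: C(10,10)·!0 = 1·1 = 1
Total = 68914.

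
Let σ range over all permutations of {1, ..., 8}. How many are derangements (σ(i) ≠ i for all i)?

Use !n = (n-1)(!(n-1) + !(n-2)).
!8 = 7·(1854 + 265) = 7·2119 = 14833

14833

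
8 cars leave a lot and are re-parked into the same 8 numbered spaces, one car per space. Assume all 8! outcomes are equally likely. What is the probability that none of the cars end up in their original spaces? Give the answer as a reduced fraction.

2119/5760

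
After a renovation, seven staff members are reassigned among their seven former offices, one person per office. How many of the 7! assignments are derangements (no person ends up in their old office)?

The subfactorial !7 = [7!/e] (nearest integer).
7! = 5040, and 5040/e ≈ 1854.11, so !7 = 1854.

1854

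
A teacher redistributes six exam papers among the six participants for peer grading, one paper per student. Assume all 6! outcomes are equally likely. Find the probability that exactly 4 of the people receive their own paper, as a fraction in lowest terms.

1/48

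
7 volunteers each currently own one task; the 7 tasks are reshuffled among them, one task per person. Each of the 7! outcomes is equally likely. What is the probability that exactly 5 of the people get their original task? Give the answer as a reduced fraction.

Favorable outcomes: C(7,5)·!2 = 21·1 = 21.
Total outcomes: 7! = 5040.
Probability = 21/5040 = 1/240.

1/240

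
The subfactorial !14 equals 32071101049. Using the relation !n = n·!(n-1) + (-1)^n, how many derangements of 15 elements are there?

481066515734

!15 = 15·32071101049 - 1 = 481066515734.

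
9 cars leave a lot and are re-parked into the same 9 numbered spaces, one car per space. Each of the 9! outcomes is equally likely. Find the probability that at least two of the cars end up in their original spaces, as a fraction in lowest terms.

95887/362880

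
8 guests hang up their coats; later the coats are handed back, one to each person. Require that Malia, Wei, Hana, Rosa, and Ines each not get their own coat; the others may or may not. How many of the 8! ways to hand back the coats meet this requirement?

21234

Inclusion-exclusion on the 5 forbidden self-matches:
Σ_{j=0}^{5} (-1)^j C(5,j)(8-j)!
= C(5,0)·8! - C(5,1)·7! + C(5,2)·6! - C(5,3)·5! + C(5,4)·4! - C(5,5)·3!
= 40320 - 25200 + 7200 - 1200 + 120 - 6
= 21234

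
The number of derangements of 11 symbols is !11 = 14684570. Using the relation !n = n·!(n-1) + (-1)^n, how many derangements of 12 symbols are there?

176214841

!12 = 12·14684570 + 1 = 176214841.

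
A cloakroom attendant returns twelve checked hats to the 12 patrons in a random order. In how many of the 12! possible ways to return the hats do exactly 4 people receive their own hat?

Choose which 4 of the 12 are fixed: C(12,4) = 495.
The remaining 8 must be deranged: !8 = 14833.
Total: 495 × 14833 = 7342335.

7342335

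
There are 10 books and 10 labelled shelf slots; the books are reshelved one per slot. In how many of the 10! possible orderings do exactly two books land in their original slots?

Pick the 2 fixed positions: C(10,2) = 45 ways.
The other 8 form a derangement: !8 = 14833.
Total: 45 × 14833 = 667485.

667485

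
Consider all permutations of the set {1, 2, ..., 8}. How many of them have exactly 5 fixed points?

Choose which 5 of the 8 are fixed: C(8,5) = 56.
The remaining 3 must be deranged: !3 = 2.
Total: 56 × 2 = 112.

112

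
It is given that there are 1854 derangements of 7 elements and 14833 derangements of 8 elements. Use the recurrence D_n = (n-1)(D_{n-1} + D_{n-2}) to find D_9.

133496

D_9 = (9-1)·(D_8 + D_7) = 8·(14833 + 1854) = 8·16687 = 133496.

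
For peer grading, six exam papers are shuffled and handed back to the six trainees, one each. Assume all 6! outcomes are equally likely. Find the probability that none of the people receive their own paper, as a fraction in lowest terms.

Favorable outcomes: !6 = 265.
Total outcomes: 6! = 720.
Probability = 265/720 = 53/144.

53/144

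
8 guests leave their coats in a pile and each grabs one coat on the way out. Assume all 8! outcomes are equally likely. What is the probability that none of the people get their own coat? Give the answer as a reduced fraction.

Favorable outcomes: !8 = 14833.
Total outcomes: 8! = 40320.
Probability = 14833/40320 = 2119/5760.

2119/5760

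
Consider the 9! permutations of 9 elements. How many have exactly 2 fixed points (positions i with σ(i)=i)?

Pick the 2 fixed positions: C(9,2) = 36 ways.
The remaining 7 must be deranged: !7 = 1854.
Total: 36 × 1854 = 66744.

66744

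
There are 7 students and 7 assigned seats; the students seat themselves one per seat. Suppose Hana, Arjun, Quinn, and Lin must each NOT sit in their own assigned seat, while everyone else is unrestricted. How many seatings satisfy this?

2790

Let A_j be the event that the j-th constrained one is fixed. By inclusion-exclusion over the 4 events:
Σ_{j=0}^{4} (-1)^j C(4,j)(7-j)!
= C(4,0)·7! - C(4,1)·6! + C(4,2)·5! - C(4,3)·4! + C(4,4)·3!
= 5040 - 2880 + 720 - 96 + 6
= 2790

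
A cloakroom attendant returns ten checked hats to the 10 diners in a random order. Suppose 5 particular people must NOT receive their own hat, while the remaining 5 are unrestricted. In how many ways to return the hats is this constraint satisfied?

2170680

Let A_j be the event that the j-th constrained one is fixed. By inclusion-exclusion over the 5 events:
Σ_{j=0}^{5} (-1)^j C(5,j)(10-j)!
= C(5,0)·10! - C(5,1)·9! + C(5,2)·8! - C(5,3)·7! + C(5,4)·6! - C(5,5)·5!
= 3628800 - 1814400 + 403200 - 50400 + 3600 - 120
= 2170680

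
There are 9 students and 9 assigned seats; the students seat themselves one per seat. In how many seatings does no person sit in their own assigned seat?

133496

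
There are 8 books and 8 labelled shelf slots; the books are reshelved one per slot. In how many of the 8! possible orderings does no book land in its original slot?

14833

!8 = 8! · Σ_{k=0}^{8} (-1)^k/k!
= 8! - 8!/1! + 8!/2! - 8!/3! + 8!/4! - 8!/5! + 8!/6! - 8!/7! + 8!/8!
= 40320 - 40320 + 20160 - 6720 + 1680 - 336 + 56 - 8 + 1
= 14833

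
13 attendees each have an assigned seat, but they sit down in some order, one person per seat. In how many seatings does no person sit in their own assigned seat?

2290792932

!13 = 13! · Σ_{k=0}^{13} (-1)^k/k!
= 13! - 13!/1! + 13!/2! - 13!/3! + 13!/4! - 13!/5! + 13!/6! - 13!/7! + 13!/8! - 13!/9! + 13!/10! - 13!/11! + 13!/12! - 13!/13!
= 6227020800 - 6227020800 + 3113510400 - 1037836800 + 259459200 - 51891840 + 8648640 - 1235520 + 154440 - 17160 + 1716 - 156 + 13 - 1
= 2290792932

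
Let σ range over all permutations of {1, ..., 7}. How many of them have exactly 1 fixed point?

Pick the single fixed position: C(7,1) = 7 ways.
The remaining 6 must be deranged: !6 = 265.
Total: 7 × 265 = 1855.

1855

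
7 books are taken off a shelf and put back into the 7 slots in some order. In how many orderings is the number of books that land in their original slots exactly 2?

924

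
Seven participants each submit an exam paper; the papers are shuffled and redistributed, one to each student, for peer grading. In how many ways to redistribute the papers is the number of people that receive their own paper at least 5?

22

Sum C(7,i)·!(7-i) for i = 5..7:
  i=5: C(7,5)·!2 = 21·1 = 21
  i=6: C(7,6)·!1 = 7·0 = 0
  i=7: C(7,7)·!0 = 1·1 = 1
Total = 22.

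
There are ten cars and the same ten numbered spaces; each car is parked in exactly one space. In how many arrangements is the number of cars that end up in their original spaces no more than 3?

# with exactly i fixed is C(10,i)·!(10-i); sum over i=0..3:
  i=0: C(10,0)·!10 = 1·1334961 = 1334961
  i=1: C(10,1)·!9 = 10·133496 = 1334960
  i=2: C(10,2)·!8 = 45·14833 = 667485
  i=3: C(10,3)·!7 = 120·1854 = 222480
Total = 3559886.

3559886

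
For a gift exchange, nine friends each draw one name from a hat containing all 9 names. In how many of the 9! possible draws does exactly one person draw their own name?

133497

Choose which one of the 9 is fixed: C(9,1) = 9.
The remaining 8 must be deranged: !8 = 14833.
Total: 9 × 14833 = 133497.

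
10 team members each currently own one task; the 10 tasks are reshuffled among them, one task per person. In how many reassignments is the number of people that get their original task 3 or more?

Sum C(10,i)·!(10-i) for i = 3..10:
  i=3: C(10,3)·!7 = 120·1854 = 222480
  i=4: C(10,4)·!6 = 210·265 = 55650
  i=5: C(10,5)·!5 = 252·44 = 11088
  i=6: C(10,6)·!4 = 210·9 = 1890
  i=7: C(10,7)·!3 = 120·2 = 240
  i=8: C(10,8)·!2 = 45·1 = 45
  i=9: C(10,9)·!1 = 10·0 = 0
  i=10: C(10,10)·!0 = 1·1 = 1
Total = 291394.

291394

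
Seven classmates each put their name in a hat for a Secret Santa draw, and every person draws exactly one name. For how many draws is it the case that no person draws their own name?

1854

By inclusion-exclusion, !7 = Σ (-1)^k · 7!/k! for k=0..7
= 7! - 7!/1! + 7!/2! - 7!/3! + 7!/4! - 7!/5! + 7!/6! - 7!/7!
= 5040 - 5040 + 2520 - 840 + 210 - 42 + 7 - 1
= 1854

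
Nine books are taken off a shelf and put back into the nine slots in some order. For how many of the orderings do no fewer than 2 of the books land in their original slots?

Sum C(9,i)·!(9-i) for i = 2..9:
  i=2: C(9,2)·!7 = 36·1854 = 66744
  i=3: C(9,3)·!6 = 84·265 = 22260
  i=4: C(9,4)·!5 = 126·44 = 5544
  i=5: C(9,5)·!4 = 126·9 = 1134
  i=6: C(9,6)·!3 = 84·2 = 168
  i=7: C(9,7)·!2 = 36·1 = 36
  i=8: C(9,8)·!1 = 9·0 = 0
  i=9: C(9,9)·!0 = 1·1 = 1
Total = 95887.

95887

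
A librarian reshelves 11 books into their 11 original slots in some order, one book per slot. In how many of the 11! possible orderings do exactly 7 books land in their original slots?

2970

Choose which 7 of the 11 are fixed: C(11,7) = 330.
The remaining 4 must be deranged: !4 = 9.
Total: 330 × 9 = 2970.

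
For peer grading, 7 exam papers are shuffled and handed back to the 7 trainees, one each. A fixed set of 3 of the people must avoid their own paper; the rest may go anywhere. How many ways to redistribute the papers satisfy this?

Let A_j be the event that the j-th constrained one is fixed. By inclusion-exclusion over the 3 events:
Σ_{j=0}^{3} (-1)^j C(3,j)(7-j)!
= C(3,0)·7! - C(3,1)·6! + C(3,2)·5! - C(3,3)·4!
= 5040 - 2160 + 360 - 24
= 3216

3216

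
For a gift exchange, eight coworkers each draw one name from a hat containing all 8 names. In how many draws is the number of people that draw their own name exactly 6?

28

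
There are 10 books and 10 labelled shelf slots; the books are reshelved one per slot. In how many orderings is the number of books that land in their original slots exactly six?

Pick the 6 fixed positions: C(10,6) = 210 ways.
The other 4 form a derangement: !4 = 9.
Total: 210 × 9 = 1890.

1890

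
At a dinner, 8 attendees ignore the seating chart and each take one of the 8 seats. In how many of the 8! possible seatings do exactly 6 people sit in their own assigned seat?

Pick the 6 fixed positions: C(8,6) = 28 ways.
The other 2 form a derangement: !2 = 1.
Total: 28 × 1 = 28.

28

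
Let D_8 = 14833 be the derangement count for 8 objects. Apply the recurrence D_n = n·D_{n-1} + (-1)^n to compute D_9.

133496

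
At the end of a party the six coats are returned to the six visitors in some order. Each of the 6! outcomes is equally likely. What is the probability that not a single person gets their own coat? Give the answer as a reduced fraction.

53/144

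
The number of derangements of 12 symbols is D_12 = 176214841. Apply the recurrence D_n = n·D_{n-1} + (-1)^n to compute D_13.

2290792932

D_13 = 13·176214841 - 1 = 2290792932.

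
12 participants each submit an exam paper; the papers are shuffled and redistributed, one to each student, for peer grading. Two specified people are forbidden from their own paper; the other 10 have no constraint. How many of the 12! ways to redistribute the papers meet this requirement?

Inclusion-exclusion on the 2 forbidden self-matches:
Σ_{j=0}^{2} (-1)^j C(2,j)(12-j)!
= C(2,0)·12! - C(2,1)·11! + C(2,2)·10!
= 479001600 - 79833600 + 3628800
= 402796800

402796800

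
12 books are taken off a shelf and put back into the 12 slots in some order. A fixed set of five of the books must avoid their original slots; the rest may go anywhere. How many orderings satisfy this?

Let A_j be the event that the j-th constrained one is fixed. By inclusion-exclusion over the 5 events:
Σ_{j=0}^{5} (-1)^j C(5,j)(12-j)!
= C(5,0)·12! - C(5,1)·11! + C(5,2)·10! - C(5,3)·9! + C(5,4)·8! - C(5,5)·7!
= 479001600 - 199584000 + 36288000 - 3628800 + 201600 - 5040
= 312273360

312273360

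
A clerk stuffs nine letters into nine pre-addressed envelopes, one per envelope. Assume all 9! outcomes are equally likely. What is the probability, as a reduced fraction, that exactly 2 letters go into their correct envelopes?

103/560

Favorable outcomes: C(9,2)·!7 = 36·1854 = 66744.
Total outcomes: 9! = 362880.
Probability = 66744/362880 = 103/560.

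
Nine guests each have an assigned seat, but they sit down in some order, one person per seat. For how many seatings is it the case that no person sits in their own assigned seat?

!9 is the nearest integer to 9!/e.
9! = 362880, and 362880/e ≈ 133496.09, so !9 = 133496.

133496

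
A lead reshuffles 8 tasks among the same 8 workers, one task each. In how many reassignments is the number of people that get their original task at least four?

Sum C(8,i)·!(8-i) for i = 4..8:
  i=4: C(8,4)·!4 = 70·9 = 630
  i=5: C(8,5)·!3 = 56·2 = 112
  i=6: C(8,6)·!2 = 28·1 = 28
  i=7: C(8,7)·!1 = 8·0 = 0
  i=8: C(8,8)·!0 = 1·1 = 1
Total = 771.

771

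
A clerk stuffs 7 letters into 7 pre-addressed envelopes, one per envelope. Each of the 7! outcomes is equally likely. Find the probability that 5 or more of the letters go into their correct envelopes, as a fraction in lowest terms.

11/2520

Favorable outcomes: Σ_{i≥5} C(7,i)·!(7-i) = 21·1 + 7·0 + 1·1 = 22.
Total outcomes: 7! = 5040.
Probability = 22/5040 = 11/2520.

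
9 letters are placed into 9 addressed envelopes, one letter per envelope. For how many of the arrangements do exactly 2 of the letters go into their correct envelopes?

66744

Pick the 2 fixed positions: C(9,2) = 36 ways.
The remaining 7 must be deranged: !7 = 1854.
Total: 36 × 1854 = 66744.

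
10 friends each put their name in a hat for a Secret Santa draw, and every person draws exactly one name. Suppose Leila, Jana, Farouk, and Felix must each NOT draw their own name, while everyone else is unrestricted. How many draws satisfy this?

Let A_j be the event that the j-th constrained one is fixed. By inclusion-exclusion over the 4 events:
Σ_{j=0}^{4} (-1)^j C(4,j)(10-j)!
= C(4,0)·10! - C(4,1)·9! + C(4,2)·8! - C(4,3)·7! + C(4,4)·6!
= 3628800 - 1451520 + 241920 - 20160 + 720
= 2399760

2399760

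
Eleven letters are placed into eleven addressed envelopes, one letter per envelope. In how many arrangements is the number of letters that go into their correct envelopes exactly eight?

330

Choose which 8 of the 11 are fixed: C(11,8) = 165.
The remaining 3 must be deranged: !3 = 2.
Total: 165 × 2 = 330.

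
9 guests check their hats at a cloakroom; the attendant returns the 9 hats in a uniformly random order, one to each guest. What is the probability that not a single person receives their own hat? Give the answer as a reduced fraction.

16687/45360

Favorable outcomes: !9 = 133496.
Total outcomes: 9! = 362880.
Probability = 133496/362880 = 16687/45360.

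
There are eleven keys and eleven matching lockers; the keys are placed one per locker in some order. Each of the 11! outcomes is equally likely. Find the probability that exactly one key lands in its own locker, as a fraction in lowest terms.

16481/44800

Favorable outcomes: C(11,1)·!10 = 11·1334961 = 14684571.
Total outcomes: 11! = 39916800.
Probability = 14684571/39916800 = 16481/44800.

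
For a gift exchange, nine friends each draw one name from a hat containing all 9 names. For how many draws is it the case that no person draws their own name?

133496

Use !n = n·!(n-1) + (-1)^n.
!9 = 9·14833 - 1 = 133496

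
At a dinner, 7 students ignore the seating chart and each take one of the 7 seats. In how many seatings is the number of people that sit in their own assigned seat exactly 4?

70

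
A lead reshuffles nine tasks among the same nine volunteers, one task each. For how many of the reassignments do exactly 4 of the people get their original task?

5544

Choose which 4 of the 9 are fixed: C(9,4) = 126.
The remaining 5 must be deranged: !5 = 44.
Total: 126 × 44 = 5544.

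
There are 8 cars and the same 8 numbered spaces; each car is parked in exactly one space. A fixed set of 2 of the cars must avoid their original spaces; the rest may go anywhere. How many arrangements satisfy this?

Let A_j be the event that the j-th constrained one is fixed. By inclusion-exclusion over the 2 events:
Σ_{j=0}^{2} (-1)^j C(2,j)(8-j)!
= C(2,0)·8! - C(2,1)·7! + C(2,2)·6!
= 40320 - 10080 + 720
= 30960

30960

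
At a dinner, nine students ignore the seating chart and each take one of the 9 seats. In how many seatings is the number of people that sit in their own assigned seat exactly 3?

22260

Pick the 3 fixed positions: C(9,3) = 84 ways.
The remaining 6 must be deranged: !6 = 265.
Total: 84 × 265 = 22260.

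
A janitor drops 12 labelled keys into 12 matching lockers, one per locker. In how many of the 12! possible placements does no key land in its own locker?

By inclusion-exclusion, !12 = Σ (-1)^k · 12!/k! for k=0..12
= 12! - 12!/1! + 12!/2! - 12!/3! + 12!/4! - 12!/5! + 12!/6! - 12!/7! + 12!/8! - 12!/9! + 12!/10! - 12!/11! + 12!/12!
= 479001600 - 479001600 + 239500800 - 79833600 + 19958400 - 3991680 + 665280 - 95040 + 11880 - 1320 + 132 - 12 + 1
= 176214841

176214841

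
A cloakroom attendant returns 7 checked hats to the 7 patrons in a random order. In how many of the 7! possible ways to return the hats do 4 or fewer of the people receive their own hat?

5018

# with exactly i fixed is C(7,i)·!(7-i); sum over i=0..4:
  i=0: C(7,0)·!7 = 1·1854 = 1854
  i=1: C(7,1)·!6 = 7·265 = 1855
  i=2: C(7,2)·!5 = 21·44 = 924
  i=3: C(7,3)·!4 = 35·9 = 315
  i=4: C(7,4)·!3 = 35·2 = 70
Total = 5018.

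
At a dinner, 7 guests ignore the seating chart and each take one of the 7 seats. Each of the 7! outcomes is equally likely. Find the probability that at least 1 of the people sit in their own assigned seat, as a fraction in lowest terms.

177/280

Favorable outcomes: Σ_{i≥1} C(7,i)·!(7-i) = 7·265 + 21·44 + 35·9 + 35·2 + 21·1 + 7·0 + 1·1 = 3186.
Total outcomes: 7! = 5040.
Probability = 3186/5040 = 177/280.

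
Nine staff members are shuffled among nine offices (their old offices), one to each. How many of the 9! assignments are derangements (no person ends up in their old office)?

133496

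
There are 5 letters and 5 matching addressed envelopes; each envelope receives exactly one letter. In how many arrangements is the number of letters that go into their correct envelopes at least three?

Sum C(5,i)·!(5-i) for i = 3..5:
  i=3: C(5,3)·!2 = 10·1 = 10
  i=4: C(5,4)·!1 = 5·0 = 0
  i=5: C(5,5)·!0 = 1·1 = 1
Total = 11.

11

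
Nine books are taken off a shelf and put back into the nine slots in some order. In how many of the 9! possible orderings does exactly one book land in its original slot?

Choose which one of the 9 is fixed: C(9,1) = 9.
The other 8 form a derangement: !8 = 14833.
Total: 9 × 14833 = 133497.

133497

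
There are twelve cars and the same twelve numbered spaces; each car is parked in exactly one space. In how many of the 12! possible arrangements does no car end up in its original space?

!12 is the nearest integer to 12!/e.
12! = 479001600, and 479001600/e ≈ 176214840.93, so !12 = 176214841.

176214841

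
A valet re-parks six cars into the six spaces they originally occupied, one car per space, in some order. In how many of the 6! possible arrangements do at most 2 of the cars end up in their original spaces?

# with exactly i fixed is C(6,i)·!(6-i); sum over i=0..2:
  i=0: C(6,0)·!6 = 1·265 = 265
  i=1: C(6,1)·!5 = 6·44 = 264
  i=2: C(6,2)·!4 = 15·9 = 135
Total = 664.

664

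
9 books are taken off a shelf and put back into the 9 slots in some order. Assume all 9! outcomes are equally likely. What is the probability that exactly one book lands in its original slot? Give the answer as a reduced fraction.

2119/5760

Favorable outcomes: C(9,1)·!8 = 9·14833 = 133497.
Total outcomes: 9! = 362880.
Probability = 133497/362880 = 2119/5760.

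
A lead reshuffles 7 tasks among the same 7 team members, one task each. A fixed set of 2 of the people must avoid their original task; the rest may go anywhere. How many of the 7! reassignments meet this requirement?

3720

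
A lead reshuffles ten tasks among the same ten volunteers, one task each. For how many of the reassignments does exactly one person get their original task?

1334960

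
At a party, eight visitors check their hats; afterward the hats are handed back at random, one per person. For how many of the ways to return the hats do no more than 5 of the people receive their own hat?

40291

# with exactly i fixed is C(8,i)·!(8-i); sum over i=0..5:
  i=0: C(8,0)·!8 = 1·14833 = 14833
  i=1: C(8,1)·!7 = 8·1854 = 14832
  i=2: C(8,2)·!6 = 28·265 = 7420
  i=3: C(8,3)·!5 = 56·44 = 2464
  i=4: C(8,4)·!4 = 70·9 = 630
  i=5: C(8,5)·!3 = 56·2 = 112
Total = 40291.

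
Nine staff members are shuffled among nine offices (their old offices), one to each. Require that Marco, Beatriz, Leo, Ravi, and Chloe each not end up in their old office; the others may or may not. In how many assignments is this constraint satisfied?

205056

Inclusion-exclusion on the 5 forbidden self-matches:
Σ_{j=0}^{5} (-1)^j C(5,j)(9-j)!
= C(5,0)·9! - C(5,1)·8! + C(5,2)·7! - C(5,3)·6! + C(5,4)·5! - C(5,5)·4!
= 362880 - 201600 + 50400 - 7200 + 600 - 24
= 205056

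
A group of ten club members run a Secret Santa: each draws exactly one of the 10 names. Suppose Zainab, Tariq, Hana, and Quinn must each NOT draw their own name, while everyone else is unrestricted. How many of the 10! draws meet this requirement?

Inclusion-exclusion on the 4 forbidden self-matches:
Σ_{j=0}^{4} (-1)^j C(4,j)(10-j)!
= C(4,0)·10! - C(4,1)·9! + C(4,2)·8! - C(4,3)·7! + C(4,4)·6!
= 3628800 - 1451520 + 241920 - 20160 + 720
= 2399760

2399760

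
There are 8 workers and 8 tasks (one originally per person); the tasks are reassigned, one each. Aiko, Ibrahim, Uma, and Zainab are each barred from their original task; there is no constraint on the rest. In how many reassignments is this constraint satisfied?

24024

Let A_j be the event that the j-th constrained one is fixed. By inclusion-exclusion over the 4 events:
Σ_{j=0}^{4} (-1)^j C(4,j)(8-j)!
= C(4,0)·8! - C(4,1)·7! + C(4,2)·6! - C(4,3)·5! + C(4,4)·4!
= 40320 - 20160 + 4320 - 480 + 24
= 24024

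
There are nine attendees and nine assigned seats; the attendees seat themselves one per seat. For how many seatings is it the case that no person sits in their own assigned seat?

133496

By inclusion-exclusion, !9 = Σ (-1)^k · 9!/k! for k=0..9
= 9! - 9!/1! + 9!/2! - 9!/3! + 9!/4! - 9!/5! + 9!/6! - 9!/7! + 9!/8! - 9!/9!
= 362880 - 362880 + 181440 - 60480 + 15120 - 3024 + 504 - 72 + 9 - 1
= 133496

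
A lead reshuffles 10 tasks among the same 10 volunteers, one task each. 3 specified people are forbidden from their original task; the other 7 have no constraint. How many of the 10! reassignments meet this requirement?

2656080

Inclusion-exclusion on the 3 forbidden self-matches:
Σ_{j=0}^{3} (-1)^j C(3,j)(10-j)!
= C(3,0)·10! - C(3,1)·9! + C(3,2)·8! - C(3,3)·7!
= 3628800 - 1088640 + 120960 - 5040
= 2656080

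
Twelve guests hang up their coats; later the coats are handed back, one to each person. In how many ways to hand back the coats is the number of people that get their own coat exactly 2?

Choose which 2 of the 12 are fixed: C(12,2) = 66.
The other 10 form a derangement: !10 = 1334961.
Total: 66 × 1334961 = 88107426.

88107426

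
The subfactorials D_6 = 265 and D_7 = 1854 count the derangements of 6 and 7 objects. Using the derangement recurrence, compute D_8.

D_8 = (8-1)·(D_7 + D_6) = 7·(1854 + 265) = 7·2119 = 14833.

14833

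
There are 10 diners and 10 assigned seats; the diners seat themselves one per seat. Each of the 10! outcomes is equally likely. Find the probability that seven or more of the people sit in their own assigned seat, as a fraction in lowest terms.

Favorable outcomes: Σ_{i≥7} C(10,i)·!(10-i) = 120·2 + 45·1 + 10·0 + 1·1 = 286.
Total outcomes: 10! = 3628800.
Probability = 286/3628800 = 143/1814400.

143/1814400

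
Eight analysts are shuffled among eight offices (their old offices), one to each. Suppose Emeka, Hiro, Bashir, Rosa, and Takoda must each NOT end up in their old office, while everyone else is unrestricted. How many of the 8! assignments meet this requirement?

Inclusion-exclusion on the 5 forbidden self-matches:
Σ_{j=0}^{5} (-1)^j C(5,j)(8-j)!
= C(5,0)·8! - C(5,1)·7! + C(5,2)·6! - C(5,3)·5! + C(5,4)·4! - C(5,5)·3!
= 40320 - 25200 + 7200 - 1200 + 120 - 6
= 21234

21234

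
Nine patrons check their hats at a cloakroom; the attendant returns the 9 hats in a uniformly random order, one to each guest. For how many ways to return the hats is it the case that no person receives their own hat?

Recurrence: !9 = 8·(!8 + !7).
!9 = 8·(14833 + 1854) = 8·16687 = 133496

133496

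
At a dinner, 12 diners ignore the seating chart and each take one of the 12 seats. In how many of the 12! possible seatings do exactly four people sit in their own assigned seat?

Choose which 4 of the 12 are fixed: C(12,4) = 495.
The remaining 8 must be deranged: !8 = 14833.
Total: 495 × 14833 = 7342335.

7342335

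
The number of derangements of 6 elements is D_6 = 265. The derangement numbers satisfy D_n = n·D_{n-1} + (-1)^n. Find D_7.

1854

D_7 = 7·265 - 1 = 1854.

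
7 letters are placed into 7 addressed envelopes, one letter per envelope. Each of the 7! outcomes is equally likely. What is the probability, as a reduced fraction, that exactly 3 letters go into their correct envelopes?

Favorable outcomes: C(7,3)·!4 = 35·9 = 315.
Total outcomes: 7! = 5040.
Probability = 315/5040 = 1/16.

1/16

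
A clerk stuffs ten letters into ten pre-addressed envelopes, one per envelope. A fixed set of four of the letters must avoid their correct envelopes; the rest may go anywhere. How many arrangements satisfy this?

2399760

Let A_j be the event that the j-th constrained one is fixed. By inclusion-exclusion over the 4 events:
Σ_{j=0}^{4} (-1)^j C(4,j)(10-j)!
= C(4,0)·10! - C(4,1)·9! + C(4,2)·8! - C(4,3)·7! + C(4,4)·6!
= 3628800 - 1451520 + 241920 - 20160 + 720
= 2399760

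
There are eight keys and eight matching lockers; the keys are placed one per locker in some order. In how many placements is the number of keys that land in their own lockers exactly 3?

Pick the 3 fixed positions: C(8,3) = 56 ways.
The remaining 5 must be deranged: !5 = 44.
Total: 56 × 44 = 2464.

2464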